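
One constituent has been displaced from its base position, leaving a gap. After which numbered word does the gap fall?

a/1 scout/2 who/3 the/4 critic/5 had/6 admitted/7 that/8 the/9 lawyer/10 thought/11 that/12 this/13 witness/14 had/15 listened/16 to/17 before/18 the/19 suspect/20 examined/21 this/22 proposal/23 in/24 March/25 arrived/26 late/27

17

The displaced element is "a scout" (word 2).
It is linked across 2 clause boundaries (that → that).
It functions as the object of the preposition "to" of "listened", so the gap sits immediately after word 17 ("to").
Base order: The critic had admitted that the lawyer thought that this witness had listened to a scout before the suspect examined this proposal in March.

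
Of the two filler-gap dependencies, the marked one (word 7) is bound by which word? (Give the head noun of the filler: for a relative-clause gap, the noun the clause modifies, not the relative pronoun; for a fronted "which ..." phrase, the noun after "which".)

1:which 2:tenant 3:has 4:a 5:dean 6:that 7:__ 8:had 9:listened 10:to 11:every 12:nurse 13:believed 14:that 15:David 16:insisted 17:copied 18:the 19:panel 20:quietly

5

The marked gap is inside the relative clause, the subject of "listened".
Its filler is the head noun "dean" (via "that"), at word 5.
(The other dependency links word 2 to a gap after word 16.)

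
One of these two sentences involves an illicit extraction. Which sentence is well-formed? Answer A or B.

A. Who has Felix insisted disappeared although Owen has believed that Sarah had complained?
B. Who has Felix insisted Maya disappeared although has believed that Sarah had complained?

A

In B, the wh-phrase is extracted from inside an adjunct island (introduced by "although"), which blocks movement.
In A, the extraction path crosses only that-complement boundaries, which are transparent.
So A is grammatical.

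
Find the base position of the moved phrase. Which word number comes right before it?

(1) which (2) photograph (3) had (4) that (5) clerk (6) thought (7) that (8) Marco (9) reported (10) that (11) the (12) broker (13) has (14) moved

The displaced element is "which photograph" (word 2).
It is linked across 2 clause boundaries (that → that).
It functions as the direct object of "moved", so the gap sits immediately after word 14 ("moved").
Base order: That clerk had thought that Marco reported that the broker has moved which photograph.

14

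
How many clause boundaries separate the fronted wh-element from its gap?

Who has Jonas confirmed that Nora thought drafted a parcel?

2

"who" is extracted from the subject of "drafted".
Boundaries crossed, outermost first: [that], [Ø] — 2 in total.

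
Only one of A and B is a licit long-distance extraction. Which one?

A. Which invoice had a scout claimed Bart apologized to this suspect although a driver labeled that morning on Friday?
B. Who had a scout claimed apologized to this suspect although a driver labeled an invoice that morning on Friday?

In A, the wh-phrase is extracted from inside an adjunct island (introduced by "although"), which blocks movement.
In B, the extraction path crosses only that-complement boundaries, which are transparent.
So B is grammatical.

B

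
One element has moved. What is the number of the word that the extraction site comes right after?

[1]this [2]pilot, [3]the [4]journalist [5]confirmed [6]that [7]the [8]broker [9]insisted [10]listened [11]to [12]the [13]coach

The displaced element is "this pilot" (word 2).
It is linked across 2 clause boundaries (that → Ø).
It functions as the subject of "listened", so the gap sits immediately after word 9 ("insisted").
Base order: The journalist confirmed that the broker insisted that this pilot listened to the coach.

9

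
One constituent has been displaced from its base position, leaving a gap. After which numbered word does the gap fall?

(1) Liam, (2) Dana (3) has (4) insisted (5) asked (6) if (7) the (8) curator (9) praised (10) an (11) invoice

The displaced element is "Liam" (word 1).
It is linked across 1 clause boundary (Ø).
It functions as the subject of "asked", so the gap sits immediately after word 4 ("insisted").
Base order: Dana has insisted that Liam asked if the curator praised an invoice.

4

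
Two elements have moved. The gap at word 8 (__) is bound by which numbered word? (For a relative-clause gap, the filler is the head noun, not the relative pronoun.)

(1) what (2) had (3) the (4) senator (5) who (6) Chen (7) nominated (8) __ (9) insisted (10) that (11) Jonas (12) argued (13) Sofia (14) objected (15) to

The marked gap is inside the relative clause, the direct object of "nominated".
Its filler is the head noun "senator" (via "who"), at word 4.
(The other dependency links word 1 to a gap after word 15.)

4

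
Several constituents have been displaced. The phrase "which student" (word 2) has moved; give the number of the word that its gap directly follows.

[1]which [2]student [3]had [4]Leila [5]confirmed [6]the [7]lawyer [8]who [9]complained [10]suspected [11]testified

10

The displaced element is "which student" (word 2).
It is linked across 2 clause boundaries (Ø → Ø).
It functions as the subject of "testified", so the gap sits immediately after word 10 ("suspected").
Base order: Leila had confirmed the lawyer who complained suspected that which student testified.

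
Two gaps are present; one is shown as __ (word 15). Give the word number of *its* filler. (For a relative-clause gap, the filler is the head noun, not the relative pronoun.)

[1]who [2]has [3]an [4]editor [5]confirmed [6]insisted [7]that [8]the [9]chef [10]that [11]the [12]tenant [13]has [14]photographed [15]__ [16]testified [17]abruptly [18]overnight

9

The marked gap is inside the relative clause, the direct object of "photographed".
Its filler is the head noun "chef" (via "that"), at word 9.
(The other dependency links word 1 to a gap after word 5.)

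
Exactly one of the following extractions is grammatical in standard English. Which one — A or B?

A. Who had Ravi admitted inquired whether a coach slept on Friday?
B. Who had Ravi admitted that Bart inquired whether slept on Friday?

In B, the wh-phrase is extracted from inside a wh-island (introduced by "whether"), which blocks movement.
In A, the extraction path crosses only that-complement boundaries, which are transparent.
So A is grammatical.

A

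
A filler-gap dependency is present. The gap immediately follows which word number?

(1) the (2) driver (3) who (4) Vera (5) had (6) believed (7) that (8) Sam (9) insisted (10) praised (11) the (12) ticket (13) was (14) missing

9

The displaced element is "the driver" (word 2).
It is linked across 2 clause boundaries (that → Ø).
It functions as the subject of "praised", so the gap sits immediately after word 9 ("insisted").
Base order: Vera had believed that Sam insisted that the driver praised the ticket.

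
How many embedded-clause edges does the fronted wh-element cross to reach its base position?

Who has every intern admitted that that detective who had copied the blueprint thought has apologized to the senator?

2

"who" is extracted from the subject of "apologized".
Boundaries crossed, outermost first: [that], [Ø] — 2 in total.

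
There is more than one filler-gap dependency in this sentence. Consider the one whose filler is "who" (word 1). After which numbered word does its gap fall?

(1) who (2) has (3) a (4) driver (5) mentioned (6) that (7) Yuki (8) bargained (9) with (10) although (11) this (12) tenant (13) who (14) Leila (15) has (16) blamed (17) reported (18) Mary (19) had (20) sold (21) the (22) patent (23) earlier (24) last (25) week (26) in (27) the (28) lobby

The displaced element is "who" (word 1).
It is linked across 1 clause boundary (that).
It functions as the object of the preposition "with" of "bargained", so the gap sits immediately after word 9 ("with").
Base order: A driver has mentioned that Yuki bargained with who although this tenant who Leila has blamed reported Mary had sold the patent earlier last week in the lobby.

9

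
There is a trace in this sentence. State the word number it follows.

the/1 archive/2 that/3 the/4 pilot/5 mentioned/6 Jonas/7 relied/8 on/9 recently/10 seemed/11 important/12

The displaced element is "the archive" (word 2).
It is linked across 1 clause boundary (Ø).
It functions as the object of the preposition "on" of "relied", so the gap sits immediately after word 9 ("on").
Base order: The pilot mentioned Jonas relied on the archive recently.

9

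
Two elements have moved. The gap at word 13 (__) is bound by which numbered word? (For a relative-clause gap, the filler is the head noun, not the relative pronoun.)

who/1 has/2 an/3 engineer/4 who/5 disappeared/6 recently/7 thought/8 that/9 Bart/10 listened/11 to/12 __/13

1

The marked gap is the object of the preposition "to" of "listened".
Its filler is the fronted wh-phrase "who", at word 1.
(The other dependency links word 4 to a gap after word 5.)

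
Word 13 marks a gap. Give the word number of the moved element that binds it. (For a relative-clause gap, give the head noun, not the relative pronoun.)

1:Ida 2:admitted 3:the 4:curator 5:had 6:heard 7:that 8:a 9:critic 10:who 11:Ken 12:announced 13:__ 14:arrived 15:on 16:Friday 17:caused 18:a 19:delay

9

The gap at 13 is the subject of "arrived", inside a relative clause.
The relative pronoun is "who" (word 10); it is bound by the head noun immediately before it.
Its filler is the head noun "critic", at word 9.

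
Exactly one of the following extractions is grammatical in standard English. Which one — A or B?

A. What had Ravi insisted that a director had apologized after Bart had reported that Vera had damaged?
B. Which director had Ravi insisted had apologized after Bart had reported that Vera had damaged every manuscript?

In A, the wh-phrase is extracted from inside an adjunct island (introduced by "after"), which blocks movement.
In B, the extraction path crosses only that-complement boundaries, which are transparent.
So B is grammatical.

B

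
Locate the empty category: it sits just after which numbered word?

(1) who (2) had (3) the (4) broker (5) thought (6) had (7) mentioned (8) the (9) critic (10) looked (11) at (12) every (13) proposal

The displaced element is "who" (word 1).
It is linked across 1 clause boundary (Ø).
It functions as the subject of "mentioned", so the gap sits immediately after word 5 ("thought").
Base order: The broker had thought that who had mentioned the critic looked at every proposal.

5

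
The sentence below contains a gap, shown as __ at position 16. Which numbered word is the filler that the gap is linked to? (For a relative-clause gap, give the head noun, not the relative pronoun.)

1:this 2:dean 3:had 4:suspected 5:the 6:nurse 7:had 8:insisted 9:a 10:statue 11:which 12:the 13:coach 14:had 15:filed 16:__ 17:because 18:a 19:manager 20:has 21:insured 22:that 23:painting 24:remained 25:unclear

The gap at 16 is the object of "filed", inside a relative clause.
The relative pronoun is "which" (word 11); it is bound by the head noun immediately before it.
Its filler is the head noun "statue", at word 10.

10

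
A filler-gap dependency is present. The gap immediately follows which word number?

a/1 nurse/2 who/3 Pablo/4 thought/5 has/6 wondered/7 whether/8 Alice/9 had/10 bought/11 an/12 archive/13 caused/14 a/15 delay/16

The displaced element is "a nurse" (word 2).
It is linked across 1 clause boundary (Ø).
It functions as the subject of "wondered", so the gap sits immediately after word 5 ("thought").
Base order: Pablo thought that a nurse has wondered whether Alice had bought an archive.

5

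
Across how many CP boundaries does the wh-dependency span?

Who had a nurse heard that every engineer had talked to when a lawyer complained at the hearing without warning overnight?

1

"who" is extracted from the PP object of "talked".
Boundaries crossed, outermost first: [that] — 1 in total.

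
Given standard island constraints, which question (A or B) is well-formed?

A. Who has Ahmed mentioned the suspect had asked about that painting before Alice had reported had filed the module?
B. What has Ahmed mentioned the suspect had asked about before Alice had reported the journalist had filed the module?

B

In A, the wh-phrase is extracted from inside an adjunct island (introduced by "before"), which blocks movement.
In B, the extraction path crosses only that-complement boundaries, which are transparent.
So B is grammatical.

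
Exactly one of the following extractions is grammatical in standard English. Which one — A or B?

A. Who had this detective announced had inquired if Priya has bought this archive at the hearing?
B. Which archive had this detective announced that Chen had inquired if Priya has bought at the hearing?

In B, the wh-phrase is extracted from inside a wh-island (introduced by "if"), which blocks movement.
In A, the extraction path crosses only that-complement boundaries, which are transparent.
So A is grammatical.

A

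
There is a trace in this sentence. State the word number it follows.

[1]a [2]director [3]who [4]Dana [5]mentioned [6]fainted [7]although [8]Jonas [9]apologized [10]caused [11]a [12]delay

5

The displaced element is "a director" (word 2).
It is linked across 1 clause boundary (Ø).
It functions as the subject of "fainted", so the gap sits immediately after word 5 ("mentioned").
Base order: Dana mentioned a director fainted although Jonas apologized.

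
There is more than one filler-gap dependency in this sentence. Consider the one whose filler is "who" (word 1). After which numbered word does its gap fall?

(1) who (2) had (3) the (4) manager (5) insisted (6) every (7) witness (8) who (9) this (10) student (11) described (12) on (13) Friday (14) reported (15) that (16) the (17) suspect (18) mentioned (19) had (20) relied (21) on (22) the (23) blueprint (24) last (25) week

18

The displaced element is "who" (word 1).
It is linked across 3 clause boundaries (Ø → that → Ø).
It functions as the subject of "relied", so the gap sits immediately after word 18 ("mentioned").
Base order: The manager had insisted every witness who this student described on Friday reported that the suspect mentioned who had relied on the blueprint last week.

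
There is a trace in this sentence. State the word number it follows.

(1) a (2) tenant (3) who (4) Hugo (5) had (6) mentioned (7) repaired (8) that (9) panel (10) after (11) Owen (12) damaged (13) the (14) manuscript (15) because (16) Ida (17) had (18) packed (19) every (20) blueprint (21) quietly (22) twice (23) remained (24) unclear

6

The displaced element is "a tenant" (word 2).
It is linked across 1 clause boundary (Ø).
It functions as the subject of "repaired", so the gap sits immediately after word 6 ("mentioned").
Base order: Hugo had mentioned that a tenant repaired that panel after Owen damaged the manuscript because Ida had packed every blueprint quietly twice.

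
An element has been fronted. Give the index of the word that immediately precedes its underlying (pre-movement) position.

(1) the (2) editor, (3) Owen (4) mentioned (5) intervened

4

The displaced element is "the editor" (word 2).
It is linked across 1 clause boundary (Ø).
It functions as the subject of "intervened", so the gap sits immediately after word 4 ("mentioned").
Base order: Owen mentioned that the editor intervened.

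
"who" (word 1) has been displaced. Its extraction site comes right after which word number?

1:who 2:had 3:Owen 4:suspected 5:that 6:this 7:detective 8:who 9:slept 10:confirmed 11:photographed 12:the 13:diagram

The displaced element is "who" (word 1).
It is linked across 2 clause boundaries (that → Ø).
It functions as the subject of "photographed", so the gap sits immediately after word 10 ("confirmed").
Base order: Owen had suspected that this detective who slept confirmed that who photographed the diagram.

10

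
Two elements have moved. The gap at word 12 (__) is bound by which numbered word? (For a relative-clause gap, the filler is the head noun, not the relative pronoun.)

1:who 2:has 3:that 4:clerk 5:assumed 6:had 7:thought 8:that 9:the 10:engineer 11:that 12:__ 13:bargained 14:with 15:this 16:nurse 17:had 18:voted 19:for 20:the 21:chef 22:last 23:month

The marked gap is inside the relative clause, the subject of "bargained".
Its filler is the head noun "engineer" (via "that"), at word 10.
(The other dependency links word 1 to a gap after word 5.)

10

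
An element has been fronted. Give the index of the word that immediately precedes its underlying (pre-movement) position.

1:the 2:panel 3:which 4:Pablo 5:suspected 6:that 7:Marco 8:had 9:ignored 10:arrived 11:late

9

The displaced element is "the panel" (word 2).
It is linked across 1 clause boundary (that).
It functions as the direct object of "ignored", so the gap sits immediately after word 9 ("ignored").
Base order: Pablo suspected that Marco had ignored the panel.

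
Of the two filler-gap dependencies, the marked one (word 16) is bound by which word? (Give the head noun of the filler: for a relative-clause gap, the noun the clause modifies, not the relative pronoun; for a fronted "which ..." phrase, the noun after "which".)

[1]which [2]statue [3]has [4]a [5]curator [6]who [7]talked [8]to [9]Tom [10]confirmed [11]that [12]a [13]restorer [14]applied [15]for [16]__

2

The marked gap is the object of the preposition "for" of "applied".
Its filler is the fronted wh-phrase "which statue", at word 2.
(The other dependency links word 5 to a gap after word 6.)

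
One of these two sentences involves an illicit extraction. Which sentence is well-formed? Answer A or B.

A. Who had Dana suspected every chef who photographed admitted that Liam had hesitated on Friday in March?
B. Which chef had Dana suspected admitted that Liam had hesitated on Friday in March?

In A, the wh-phrase is extracted from inside a complex-NP island (relative clause) (introduced by "who"), which blocks movement.
In B, the extraction path crosses only that-complement boundaries, which are transparent.
So B is grammatical.

B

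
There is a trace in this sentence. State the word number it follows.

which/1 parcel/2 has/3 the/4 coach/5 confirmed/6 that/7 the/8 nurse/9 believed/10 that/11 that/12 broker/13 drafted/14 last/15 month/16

14

The displaced element is "which parcel" (word 2).
It is linked across 2 clause boundaries (that → that).
It functions as the direct object of "drafted", so the gap sits immediately after word 14 ("drafted").
Base order: The coach has confirmed that the nurse believed that that broker drafted which parcel last month.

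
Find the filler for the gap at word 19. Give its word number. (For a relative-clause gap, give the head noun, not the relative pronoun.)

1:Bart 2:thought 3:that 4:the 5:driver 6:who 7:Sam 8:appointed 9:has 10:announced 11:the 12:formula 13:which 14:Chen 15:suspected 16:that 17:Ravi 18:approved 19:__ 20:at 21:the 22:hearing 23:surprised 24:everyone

The gap at 19 is the object of "approved", inside a relative clause.
The relative pronoun is "which" (word 13); it is bound by the head noun immediately before it.
Its filler is the head noun "formula", at word 12.

12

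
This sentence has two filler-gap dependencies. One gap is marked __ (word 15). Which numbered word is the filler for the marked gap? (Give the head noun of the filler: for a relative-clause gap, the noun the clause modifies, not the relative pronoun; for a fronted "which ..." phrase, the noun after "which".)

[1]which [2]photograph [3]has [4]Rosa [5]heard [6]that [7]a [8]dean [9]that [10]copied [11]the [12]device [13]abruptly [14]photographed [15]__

The marked gap is the direct object of "photographed".
Its filler is the fronted wh-phrase "which photograph", at word 2.
(The other dependency links word 8 to a gap after word 9.)

2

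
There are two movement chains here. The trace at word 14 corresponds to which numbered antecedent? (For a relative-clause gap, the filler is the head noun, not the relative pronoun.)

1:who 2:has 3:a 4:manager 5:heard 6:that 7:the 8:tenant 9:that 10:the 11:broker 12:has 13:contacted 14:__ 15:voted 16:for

The marked gap is inside the relative clause, the direct object of "contacted".
Its filler is the head noun "tenant" (via "that"), at word 8.
(The other dependency links word 1 to a gap after word 16.)

8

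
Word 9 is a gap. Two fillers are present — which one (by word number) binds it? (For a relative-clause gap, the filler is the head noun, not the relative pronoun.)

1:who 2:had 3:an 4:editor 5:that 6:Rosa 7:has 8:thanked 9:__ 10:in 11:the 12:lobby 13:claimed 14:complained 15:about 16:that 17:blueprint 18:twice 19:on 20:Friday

4

The marked gap is inside the relative clause, the direct object of "thanked".
Its filler is the head noun "editor" (via "that"), at word 4.
(The other dependency links word 1 to a gap after word 13.)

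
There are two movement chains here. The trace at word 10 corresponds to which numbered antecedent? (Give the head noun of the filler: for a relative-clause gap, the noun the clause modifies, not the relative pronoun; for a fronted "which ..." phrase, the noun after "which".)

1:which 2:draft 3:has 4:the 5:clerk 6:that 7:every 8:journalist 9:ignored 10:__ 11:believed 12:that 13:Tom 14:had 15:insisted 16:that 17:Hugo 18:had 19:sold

5

The marked gap is inside the relative clause, the direct object of "ignored".
Its filler is the head noun "clerk" (via "that"), at word 5.
(The other dependency links word 2 to a gap after word 19.)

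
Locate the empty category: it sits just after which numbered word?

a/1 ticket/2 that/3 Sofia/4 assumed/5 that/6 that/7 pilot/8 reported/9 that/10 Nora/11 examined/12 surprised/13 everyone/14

12

The displaced element is "a ticket" (word 2).
It is linked across 2 clause boundaries (that → that).
It functions as the direct object of "examined", so the gap sits immediately after word 12 ("examined").
Base order: Sofia assumed that that pilot reported that Nora examined a ticket.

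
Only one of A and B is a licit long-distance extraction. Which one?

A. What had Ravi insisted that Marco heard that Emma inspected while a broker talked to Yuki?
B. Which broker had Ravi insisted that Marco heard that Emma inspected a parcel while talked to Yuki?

A

In B, the wh-phrase is extracted from inside an adjunct island (introduced by "while"), which blocks movement.
In A, the extraction path crosses only that-complement boundaries, which are transparent.
So A is grammatical.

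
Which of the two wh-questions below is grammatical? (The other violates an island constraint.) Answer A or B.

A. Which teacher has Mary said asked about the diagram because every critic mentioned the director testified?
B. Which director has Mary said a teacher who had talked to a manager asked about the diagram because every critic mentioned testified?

A

In B, the wh-phrase is extracted from inside an adjunct island (introduced by "because"), which blocks movement.
In A, the extraction path crosses only that-complement boundaries, which are transparent.
So A is grammatical.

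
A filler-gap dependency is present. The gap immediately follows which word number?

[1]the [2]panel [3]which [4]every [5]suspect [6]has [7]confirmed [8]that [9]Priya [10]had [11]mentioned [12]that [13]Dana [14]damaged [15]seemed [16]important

The displaced element is "the panel" (word 2).
It is linked across 2 clause boundaries (that → that).
It functions as the direct object of "damaged", so the gap sits immediately after word 14 ("damaged").
Base order: Every suspect has confirmed that Priya had mentioned that Dana damaged the panel.

14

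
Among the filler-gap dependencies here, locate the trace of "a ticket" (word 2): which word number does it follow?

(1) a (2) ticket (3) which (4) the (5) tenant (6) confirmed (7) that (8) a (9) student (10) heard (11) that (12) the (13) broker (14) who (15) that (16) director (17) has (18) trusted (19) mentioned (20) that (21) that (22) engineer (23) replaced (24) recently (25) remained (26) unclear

23

The displaced element is "a ticket" (word 2).
It is linked across 3 clause boundaries (that → that → that).
It functions as the direct object of "replaced", so the gap sits immediately after word 23 ("replaced").
Base order: The tenant confirmed that a student heard that the broker who that director has trusted mentioned that that engineer replaced a ticket recently.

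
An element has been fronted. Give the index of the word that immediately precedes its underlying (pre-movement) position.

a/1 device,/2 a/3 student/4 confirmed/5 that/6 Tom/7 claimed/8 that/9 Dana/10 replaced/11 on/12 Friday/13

11

The displaced element is "a device" (word 2).
It is linked across 2 clause boundaries (that → that).
It functions as the direct object of "replaced", so the gap sits immediately after word 11 ("replaced").
Base order: A student confirmed that Tom claimed that Dana replaced a device on Friday.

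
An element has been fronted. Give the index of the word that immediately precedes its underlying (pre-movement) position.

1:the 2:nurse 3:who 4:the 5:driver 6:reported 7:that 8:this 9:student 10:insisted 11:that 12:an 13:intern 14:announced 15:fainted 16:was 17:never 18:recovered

The displaced element is "the nurse" (word 2).
It is linked across 3 clause boundaries (that → that → Ø).
It functions as the subject of "fainted", so the gap sits immediately after word 14 ("announced").
Base order: The driver reported that this student insisted that an intern announced that the nurse fainted.

14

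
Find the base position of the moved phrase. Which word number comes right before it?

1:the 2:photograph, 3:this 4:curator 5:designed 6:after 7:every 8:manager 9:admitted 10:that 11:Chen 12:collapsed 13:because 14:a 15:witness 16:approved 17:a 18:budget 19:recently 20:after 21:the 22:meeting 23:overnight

The displaced element is "the photograph" (word 2).
It functions as the direct object of "designed", so the gap sits immediately after word 5 ("designed").
Base order: This curator designed the photograph after every manager admitted that Chen collapsed because a witness approved a budget recently after the meeting overnight.

5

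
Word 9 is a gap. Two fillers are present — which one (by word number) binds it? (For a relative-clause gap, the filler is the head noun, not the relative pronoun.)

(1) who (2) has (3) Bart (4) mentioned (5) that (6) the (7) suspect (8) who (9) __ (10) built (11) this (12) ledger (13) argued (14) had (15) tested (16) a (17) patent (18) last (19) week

The marked gap is inside the relative clause, the subject of "built".
Its filler is the head noun "suspect" (via "who"), at word 7.
(The other dependency links word 1 to a gap after word 13.)

7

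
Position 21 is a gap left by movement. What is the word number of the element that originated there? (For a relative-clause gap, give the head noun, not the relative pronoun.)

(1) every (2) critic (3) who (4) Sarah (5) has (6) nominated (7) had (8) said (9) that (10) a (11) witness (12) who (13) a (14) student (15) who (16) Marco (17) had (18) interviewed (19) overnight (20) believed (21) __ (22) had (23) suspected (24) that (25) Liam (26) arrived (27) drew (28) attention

11

The gap at 21 is the subject of "suspected", inside a relative clause.
The relative pronoun is "who" (word 12); it is bound by the head noun immediately before it.
Its filler is the head noun "witness", at word 11.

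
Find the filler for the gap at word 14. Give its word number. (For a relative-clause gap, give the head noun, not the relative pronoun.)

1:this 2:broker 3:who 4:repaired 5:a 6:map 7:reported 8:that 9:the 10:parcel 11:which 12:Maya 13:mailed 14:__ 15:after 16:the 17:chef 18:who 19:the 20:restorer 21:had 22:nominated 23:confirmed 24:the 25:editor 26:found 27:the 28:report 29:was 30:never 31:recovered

10

The gap at 14 is the object of "mailed", inside a relative clause.
The relative pronoun is "which" (word 11); it is bound by the head noun immediately before it.
Its filler is the head noun "parcel", at word 10.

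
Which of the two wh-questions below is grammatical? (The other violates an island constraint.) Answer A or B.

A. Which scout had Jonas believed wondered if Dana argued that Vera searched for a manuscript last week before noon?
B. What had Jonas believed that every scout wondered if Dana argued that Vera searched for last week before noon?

A

In B, the wh-phrase is extracted from inside a wh-island (introduced by "if"), which blocks movement.
In A, the extraction path crosses only that-complement boundaries, which are transparent.
So A is grammatical.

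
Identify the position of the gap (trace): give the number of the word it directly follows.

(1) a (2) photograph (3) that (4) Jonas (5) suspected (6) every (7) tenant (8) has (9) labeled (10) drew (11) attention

9

The displaced element is "a photograph" (word 2).
It is linked across 1 clause boundary (Ø).
It functions as the direct object of "labeled", so the gap sits immediately after word 9 ("labeled").
Base order: Jonas suspected every tenant has labeled a photograph.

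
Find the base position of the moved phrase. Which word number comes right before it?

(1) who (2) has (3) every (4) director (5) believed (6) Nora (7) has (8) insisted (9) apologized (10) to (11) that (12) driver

The displaced element is "who" (word 1).
It is linked across 2 clause boundaries (Ø → Ø).
It functions as the subject of "apologized", so the gap sits immediately after word 8 ("insisted").
Base order: Every director has believed Nora has insisted that who apologized to that driver.

8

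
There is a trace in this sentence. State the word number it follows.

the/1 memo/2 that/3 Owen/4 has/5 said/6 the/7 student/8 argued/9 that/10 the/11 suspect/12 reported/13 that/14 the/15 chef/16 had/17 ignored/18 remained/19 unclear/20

The displaced element is "the memo" (word 2).
It is linked across 3 clause boundaries (Ø → that → that).
It functions as the direct object of "ignored", so the gap sits immediately after word 18 ("ignored").
Base order: Owen has said the student argued that the suspect reported that the chef had ignored the memo.

18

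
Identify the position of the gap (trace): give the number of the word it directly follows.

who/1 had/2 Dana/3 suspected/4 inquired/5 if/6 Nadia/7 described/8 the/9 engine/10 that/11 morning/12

4

The displaced element is "who" (word 1).
It is linked across 1 clause boundary (Ø).
It functions as the subject of "inquired", so the gap sits immediately after word 4 ("suspected").
Base order: Dana had suspected that who inquired if Nadia described the engine that morning.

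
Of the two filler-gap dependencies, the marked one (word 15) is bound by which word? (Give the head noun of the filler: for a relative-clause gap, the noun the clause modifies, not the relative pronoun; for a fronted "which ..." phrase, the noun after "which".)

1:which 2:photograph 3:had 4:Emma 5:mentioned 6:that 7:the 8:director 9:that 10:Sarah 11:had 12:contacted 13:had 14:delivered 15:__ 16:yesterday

2

The marked gap is the direct object of "delivered".
Its filler is the fronted wh-phrase "which photograph", at word 2.
(The other dependency links word 8 to a gap after word 12.)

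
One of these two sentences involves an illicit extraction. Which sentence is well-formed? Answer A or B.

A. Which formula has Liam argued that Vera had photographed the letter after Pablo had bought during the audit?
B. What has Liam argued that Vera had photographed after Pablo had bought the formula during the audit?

In A, the wh-phrase is extracted from inside an adjunct island (introduced by "after"), which blocks movement.
In B, the extraction path crosses only that-complement boundaries, which are transparent.
So B is grammatical.

B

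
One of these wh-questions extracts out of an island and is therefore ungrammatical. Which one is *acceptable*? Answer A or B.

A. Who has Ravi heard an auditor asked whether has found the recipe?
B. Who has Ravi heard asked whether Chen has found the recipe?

B

In A, the wh-phrase is extracted from inside a wh-island (introduced by "whether"), which blocks movement.
In B, the extraction path crosses only that-complement boundaries, which are transparent.
So B is grammatical.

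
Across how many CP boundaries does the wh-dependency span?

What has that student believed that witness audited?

1

"what" is extracted from the object of "audited".
Boundaries crossed, outermost first: [Ø] — 1 in total.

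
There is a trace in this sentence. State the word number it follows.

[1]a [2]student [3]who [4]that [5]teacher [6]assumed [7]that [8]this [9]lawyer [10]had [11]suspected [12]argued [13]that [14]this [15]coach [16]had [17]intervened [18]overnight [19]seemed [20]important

The displaced element is "a student" (word 2).
It is linked across 2 clause boundaries (that → Ø).
It functions as the subject of "argued", so the gap sits immediately after word 11 ("suspected").
Base order: That teacher assumed that this lawyer had suspected that a student argued that this coach had intervened overnight.

11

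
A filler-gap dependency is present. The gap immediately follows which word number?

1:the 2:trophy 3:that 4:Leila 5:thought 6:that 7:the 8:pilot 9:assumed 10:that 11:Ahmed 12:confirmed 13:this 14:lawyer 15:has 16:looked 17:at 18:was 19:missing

The displaced element is "the trophy" (word 2).
It is linked across 3 clause boundaries (that → that → Ø).
It functions as the object of the preposition "at" of "looked", so the gap sits immediately after word 17 ("at").
Base order: Leila thought that the pilot assumed that Ahmed confirmed this lawyer has looked at the trophy.

17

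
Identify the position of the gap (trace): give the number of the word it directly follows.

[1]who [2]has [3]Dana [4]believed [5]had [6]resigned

The displaced element is "who" (word 1).
It is linked across 1 clause boundary (Ø).
It functions as the subject of "resigned", so the gap sits immediately after word 4 ("believed").
Base order: Dana has believed that who had resigned.

4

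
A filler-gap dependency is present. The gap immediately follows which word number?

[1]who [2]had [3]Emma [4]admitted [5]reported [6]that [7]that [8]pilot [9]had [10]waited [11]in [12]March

The displaced element is "who" (word 1).
It is linked across 1 clause boundary (Ø).
It functions as the subject of "reported", so the gap sits immediately after word 4 ("admitted").
Base order: Emma had admitted that who reported that that pilot had waited in March.

4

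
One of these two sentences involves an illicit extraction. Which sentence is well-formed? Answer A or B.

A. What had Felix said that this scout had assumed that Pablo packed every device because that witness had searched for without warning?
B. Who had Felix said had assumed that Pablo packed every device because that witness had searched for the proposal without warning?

In A, the wh-phrase is extracted from inside an adjunct island (introduced by "because"), which blocks movement.
In B, the extraction path crosses only that-complement boundaries, which are transparent.
So B is grammatical.

B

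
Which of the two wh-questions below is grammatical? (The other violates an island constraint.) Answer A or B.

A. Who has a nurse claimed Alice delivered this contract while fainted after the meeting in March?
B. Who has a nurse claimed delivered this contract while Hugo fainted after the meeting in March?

B

In A, the wh-phrase is extracted from inside an adjunct island (introduced by "while"), which blocks movement.
In B, the extraction path crosses only that-complement boundaries, which are transparent.
So B is grammatical.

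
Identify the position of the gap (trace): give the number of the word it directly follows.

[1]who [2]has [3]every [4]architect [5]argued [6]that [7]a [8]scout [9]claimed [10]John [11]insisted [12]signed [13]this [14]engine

11

The displaced element is "who" (word 1).
It is linked across 3 clause boundaries (that → Ø → Ø).
It functions as the subject of "signed", so the gap sits immediately after word 11 ("insisted").
Base order: Every architect has argued that a scout claimed John insisted that who signed this engine.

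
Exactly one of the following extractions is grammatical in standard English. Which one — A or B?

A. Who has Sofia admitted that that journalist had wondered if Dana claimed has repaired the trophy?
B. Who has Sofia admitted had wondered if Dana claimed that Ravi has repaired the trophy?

B

In A, the wh-phrase is extracted from inside a wh-island (introduced by "if"), which blocks movement.
In B, the extraction path crosses only that-complement boundaries, which are transparent.
So B is grammatical.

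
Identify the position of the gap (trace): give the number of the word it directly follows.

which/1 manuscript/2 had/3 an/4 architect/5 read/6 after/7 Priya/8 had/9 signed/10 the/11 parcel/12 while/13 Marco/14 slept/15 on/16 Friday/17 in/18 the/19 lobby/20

6

The displaced element is "which manuscript" (word 2).
It functions as the direct object of "read", so the gap sits immediately after word 6 ("read").
Base order: An architect had read which manuscript after Priya had signed the parcel while Marco slept on Friday in the lobby.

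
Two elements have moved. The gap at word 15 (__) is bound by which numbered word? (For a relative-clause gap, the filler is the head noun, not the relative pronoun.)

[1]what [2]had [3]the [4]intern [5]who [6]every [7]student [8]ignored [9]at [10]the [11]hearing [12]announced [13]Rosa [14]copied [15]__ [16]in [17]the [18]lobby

The marked gap is the direct object of "copied".
Its filler is the fronted wh-phrase "what", at word 1.
(The other dependency links word 4 to a gap after word 8.)

1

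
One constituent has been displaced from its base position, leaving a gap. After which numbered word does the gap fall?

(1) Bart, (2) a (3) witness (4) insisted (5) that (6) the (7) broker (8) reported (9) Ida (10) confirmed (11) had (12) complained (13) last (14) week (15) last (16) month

The displaced element is "Bart" (word 1).
It is linked across 3 clause boundaries (that → Ø → Ø).
It functions as the subject of "complained", so the gap sits immediately after word 10 ("confirmed").
Base order: A witness insisted that the broker reported Ida confirmed Bart had complained last week last month.

10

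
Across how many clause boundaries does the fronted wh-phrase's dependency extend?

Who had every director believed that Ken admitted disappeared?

"who" is extracted from the subject of "disappeared".
Boundaries crossed, outermost first: [that], [Ø] — 2 in total.

2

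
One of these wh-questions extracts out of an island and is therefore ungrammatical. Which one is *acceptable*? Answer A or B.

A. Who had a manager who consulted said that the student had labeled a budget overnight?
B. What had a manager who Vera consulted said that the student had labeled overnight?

In A, the wh-phrase is extracted from inside a complex-NP island (relative clause) (introduced by "who"), which blocks movement.
In B, the extraction path crosses only that-complement boundaries, which are transparent.
So B is grammatical.

B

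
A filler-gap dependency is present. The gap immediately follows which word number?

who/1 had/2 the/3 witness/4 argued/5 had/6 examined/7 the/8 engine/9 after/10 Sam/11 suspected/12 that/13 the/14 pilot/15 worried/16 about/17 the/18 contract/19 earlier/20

The displaced element is "who" (word 1).
It is linked across 1 clause boundary (Ø).
It functions as the subject of "examined", so the gap sits immediately after word 5 ("argued").
Base order: The witness had argued who had examined the engine after Sam suspected that the pilot worried about the contract earlier.

5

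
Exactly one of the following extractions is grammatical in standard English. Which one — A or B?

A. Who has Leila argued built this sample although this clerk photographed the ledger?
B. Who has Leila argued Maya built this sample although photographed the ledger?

In B, the wh-phrase is extracted from inside an adjunct island (introduced by "although"), which blocks movement.
In A, the extraction path crosses only that-complement boundaries, which are transparent.
So A is grammatical.

A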